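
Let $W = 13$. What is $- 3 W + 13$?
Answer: $-26$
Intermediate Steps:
$- 3 W + 13 = \left(-3\right) 13 + 13 = -39 + 13 = -26$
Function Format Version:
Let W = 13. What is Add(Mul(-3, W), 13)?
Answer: -26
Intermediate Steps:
Add(Mul(-3, W), 13) = Add(Mul(-3, 13), 13) = Add(-39, 13) = -26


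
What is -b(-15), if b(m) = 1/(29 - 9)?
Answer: -1/20 ≈ -0.050000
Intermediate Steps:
b(m) = 1/20
-b(-15) = -1*1/20 = -1/20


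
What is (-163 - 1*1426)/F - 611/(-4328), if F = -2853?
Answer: 8620375/12347784 ≈ 0.69813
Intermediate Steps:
(-163 - 1*1426)/F - 611/(-4328) = (-163 - 1*1426)/(-2853) - 611/(-4328) = (-163 - 1426)*(-1/2853) - 611*(-1/4328) = -1589*(-1/2853) + 611/4328 = 1589/2853 + 611/4328 = 8620375/12347784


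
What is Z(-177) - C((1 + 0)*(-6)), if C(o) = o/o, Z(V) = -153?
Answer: -154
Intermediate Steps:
C(o) = 1
Z(-177) - C((1 + 0)*(-6)) = -153 - 1*1 = -153 - 1 = -154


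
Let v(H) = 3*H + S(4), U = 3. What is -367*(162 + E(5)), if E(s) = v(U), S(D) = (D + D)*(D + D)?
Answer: -86245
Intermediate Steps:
S(D) = 4*D² (S(D) = (2*D)*(2*D) = 4*D²)
v(H) = 64 + 3*H (v(H) = 3*H + 4*4² = 3*H + 4*16 = 3*H + 64 = 64 + 3*H)
E(s) = 73 (E(s) = 64 + 3*3 = 64 + 9 = 73)
-367*(162 + E(5)) = -367*(162 + 73) = -367*235 = -86245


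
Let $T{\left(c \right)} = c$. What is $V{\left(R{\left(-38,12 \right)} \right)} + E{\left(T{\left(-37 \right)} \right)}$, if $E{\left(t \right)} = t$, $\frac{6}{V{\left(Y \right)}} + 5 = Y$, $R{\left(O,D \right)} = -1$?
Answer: $-38$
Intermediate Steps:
$V{\left(Y \right)} = \frac{6}{-5 + Y}$
$V{\left(R{\left(-38,12 \right)} \right)} + E{\left(T{\left(-37 \right)} \right)} = \frac{6}{-5 - 1} - 37 = \frac{6}{-6} - 37 = 6 \left(- \frac{1}{6}\right) - 37 = -1 - 37 = -38$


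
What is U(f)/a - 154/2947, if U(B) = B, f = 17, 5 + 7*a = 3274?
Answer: -3117/196607 ≈ -0.015854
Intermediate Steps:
a = 467 (a = -5/7 + (⅐)*3274 = -5/7 + 3274/7 = 467)
U(f)/a - 154/2947 = 17/467 - 154/2947 = 17*(1/467) - 154*1/2947 = 17/467 - 22/421 = -3117/196607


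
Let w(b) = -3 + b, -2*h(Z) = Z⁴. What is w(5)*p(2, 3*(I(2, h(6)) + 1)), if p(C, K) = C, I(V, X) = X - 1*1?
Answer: 4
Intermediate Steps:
h(Z) = -Z⁴/2
I(V, X) = -1 + X (I(V, X) = X - 1 = -1 + X)
w(5)*p(2, 3*(I(2, h(6)) + 1)) = (-3 + 5)*2 = 2*2 = 4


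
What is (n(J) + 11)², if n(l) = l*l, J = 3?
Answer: 400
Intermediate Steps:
n(l) = l²
(n(J) + 11)² = (3² + 11)² = (9 + 11)² = 20² = 400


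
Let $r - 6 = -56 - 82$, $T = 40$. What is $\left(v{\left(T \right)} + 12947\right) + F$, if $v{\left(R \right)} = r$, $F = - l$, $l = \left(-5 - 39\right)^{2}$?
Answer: $10879$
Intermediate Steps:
$r = -132$ ($r = 6 - 138 = -132$)
$l = 1936$ ($l = \left(-44\right)^{2} = 1936$)
$F = -1936$ ($F = \left(-1\right) 1936 = -1936$)
$v{\left(R \right)} = -132$
$\left(v{\left(T \right)} + 12947\right) + F = \left(-132 + 12947\right) - 1936 = 12815 - 1936 = 10879$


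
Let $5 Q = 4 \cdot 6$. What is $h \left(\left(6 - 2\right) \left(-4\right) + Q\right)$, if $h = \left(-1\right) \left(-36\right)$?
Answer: $- \frac{2016}{5} \approx -403.2$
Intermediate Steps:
$h = 36$
$Q = \frac{24}{5}$ ($Q = \frac{4 \cdot 6}{5} = \frac{1}{5} \cdot 24 = \frac{24}{5} \approx 4.8$)
$h \left(\left(6 - 2\right) \left(-4\right) + Q\right) = 36 \left(\left(6 - 2\right) \left(-4\right) + \frac{24}{5}\right) = 36 \left(4 \left(-4\right) + \frac{24}{5}\right) = 36 \left(-16 + \frac{24}{5}\right) = 36 \left(- \frac{56}{5}\right) = - \frac{2016}{5}$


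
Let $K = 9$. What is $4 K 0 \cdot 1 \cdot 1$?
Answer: $0$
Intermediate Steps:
$4 K 0 \cdot 1 \cdot 1 = 4 \cdot 9 \cdot 0 \cdot 1 \cdot 1 = 36 \cdot 0 \cdot 1 = 36 \cdot 0 = 0$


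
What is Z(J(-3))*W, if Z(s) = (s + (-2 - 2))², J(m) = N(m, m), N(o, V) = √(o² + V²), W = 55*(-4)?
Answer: -7480 + 5280*√2 ≈ -12.952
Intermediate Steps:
W = -220
N(o, V) = √(V² + o²)
J(m) = √2*√(m²) (J(m) = √(m² + m²) = √(2*m²) = √2*√(m²))
Z(s) = (-4 + s)² (Z(s) = (s - 4)² = (-4 + s)²)
Z(J(-3))*W = (-4 + √2*√((-3)²))²*(-220) = (-4 + √2*√9)²*(-220) = (-4 + √2*3)²*(-220) = (-4 + 3*√2)²*(-220) = -220*(-4 + 3*√2)²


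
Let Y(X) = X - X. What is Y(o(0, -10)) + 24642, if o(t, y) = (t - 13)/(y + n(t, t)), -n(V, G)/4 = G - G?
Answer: 24642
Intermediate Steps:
n(V, G) = 0 (n(V, G) = -4*(G - G) = -4*0 = 0)
o(t, y) = (-13 + t)/y (o(t, y) = (t - 13)/(y + 0) = (-13 + t)/y)
Y(X) = 0
Y(o(0, -10)) + 24642 = 0 + 24642 = 24642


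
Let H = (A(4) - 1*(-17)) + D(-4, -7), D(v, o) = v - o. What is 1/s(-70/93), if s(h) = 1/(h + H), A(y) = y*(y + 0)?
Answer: 3278/93 ≈ 35.247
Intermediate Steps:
A(y) = y**2 (A(y) = y*y = y**2)
H = 36 (H = (4**2 - 1*(-17)) + (-4 - 1*(-7)) = (16 + 17) + (-4 + 7) = 33 + 3 = 36)
s(h) = 1/(36 + h) (s(h) = 1/(h + 36) = 1/(36 + h))
1/s(-70/93) = 1/(1/(36 - 70/93)) = 1/(1/(3278/93)) = 1/(93/3278) = 3278/93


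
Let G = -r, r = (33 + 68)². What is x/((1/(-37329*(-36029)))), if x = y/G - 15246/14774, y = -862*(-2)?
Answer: -121712369945685351/75354787 ≈ -1.6152e+9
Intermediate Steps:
r = 10201 (r = 101² = 10201)
y = 1724
G = -10201 (G = -1*10201 = -10201)
x = -90497411/75354787 (x = 1724/(-10201) - 15246/14774 = 1724*(-1/10201) - 15246*1/14774 = -1724/10201 - 7623/7387 = -90497411/75354787 ≈ -1.2010)
x/((1/(-37329*(-36029)))) = -90497411/(75354787*(1/(-37329*(-36029)))) = -90497411/(75354787*((-1/37329*(-1/36029)))) = -90497411/(75354787*1/1344926541) = -90497411/75354787*1344926541 = -121712369945685351/75354787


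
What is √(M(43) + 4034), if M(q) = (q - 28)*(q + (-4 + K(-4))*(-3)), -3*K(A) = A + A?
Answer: √4739 ≈ 68.840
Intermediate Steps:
K(A) = -2*A/3 (K(A) = -(A + A)/3 = -2*A/3)
M(q) = (-28 + q)*(4 + q) (M(q) = (q - 28)*(q + (-4 - ⅔*(-4))*(-3)) = (-28 + q)*(q + (-4 + 8/3)*(-3)) = (-28 + q)*(q - 4/3*(-3)) = (-28 + q)*(q + 4) = (-28 + q)*(4 + q))
√(M(43) + 4034) = √((-112 + 43² - 24*43) + 4034) = √((-112 + 1849 - 1032) + 4034) = √(705 + 4034) = √4739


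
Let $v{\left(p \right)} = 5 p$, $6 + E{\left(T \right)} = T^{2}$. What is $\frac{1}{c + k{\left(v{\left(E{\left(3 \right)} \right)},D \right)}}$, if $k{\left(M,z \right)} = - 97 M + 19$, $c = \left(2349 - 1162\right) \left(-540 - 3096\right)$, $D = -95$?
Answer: $- \frac{1}{4317368} \approx -2.3162 \cdot 10^{-7}$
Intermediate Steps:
$E{\left(T \right)} = -6 + T^{2}$
$c = -4315932$ ($c = 1187 \left(-3636\right) = -4315932$)
$k{\left(M,z \right)} = 19 - 97 M$
$\frac{1}{c + k{\left(v{\left(E{\left(3 \right)} \right)},D \right)}} = \frac{1}{-4315932 + \left(19 - 97 \cdot 5 \left(-6 + 3^{2}\right)\right)} = \frac{1}{-4315932 + \left(19 - 97 \cdot 5 \left(-6 + 9\right)\right)} = \frac{1}{-4315932 + \left(19 - 97 \cdot 5 \cdot 3\right)} = \frac{1}{-4315932 + \left(19 - 1455\right)} = \frac{1}{-4315932 - 1436} = \frac{1}{-4317368} = - \frac{1}{4317368}$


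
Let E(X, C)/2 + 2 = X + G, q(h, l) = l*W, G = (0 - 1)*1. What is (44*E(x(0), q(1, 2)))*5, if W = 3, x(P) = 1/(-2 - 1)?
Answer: -4400/3 ≈ -1466.7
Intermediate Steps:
x(P) = -⅓ (x(P) = 1/(-3) = -⅓)
G = -1 (G = -1*1 = -1)
q(h, l) = 3*l (q(h, l) = l*3 = 3*l)
E(X, C) = -6 + 2*X (E(X, C) = -4 + 2*(X - 1) = -4 + 2*(-1 + X) = -4 + (-2 + 2*X) = -6 + 2*X)
(44*E(x(0), q(1, 2)))*5 = (44*(-6 + 2*(-⅓)))*5 = (44*(-6 - ⅔))*5 = (44*(-20/3))*5 = -880/3*5 = -4400/3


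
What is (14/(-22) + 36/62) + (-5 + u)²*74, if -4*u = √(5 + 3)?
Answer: 643448/341 + 370*√2 ≈ 2410.2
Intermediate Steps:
u = -√2/2 (u = -√(5 + 3)/4 = -√2/2 ≈ -0.70711)
(14/(-22) + 36/62) + (-5 + u)²*74 = (14/(-22) + 36/62) + (-5 - √2/2)²*74 = (14*(-1/22) + 36*(1/62)) + 74*(-5 - √2/2)² = (-7/11 + 18/31) + 74*(-5 - √2/2)² = -19/341 + 74*(-5 - √2/2)²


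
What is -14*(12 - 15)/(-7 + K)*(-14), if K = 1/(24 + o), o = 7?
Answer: 1519/18 ≈ 84.389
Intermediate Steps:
K = 1/31 (K = 1/(24 + 7) = 1/31 ≈ 0.032258)
-14*(12 - 15)/(-7 + K)*(-14) = -14*(12 - 15)/(-7 + 1/31)*(-14) = -(-42)/(-216/31)*(-14) = -(-42)*(-31)/216*(-14) = -14*31/72*(-14) = -217/36*(-14) = 1519/18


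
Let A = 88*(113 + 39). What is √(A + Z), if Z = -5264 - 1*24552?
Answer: 2*I*√4110 ≈ 128.22*I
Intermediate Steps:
Z = -29816 (Z = -5264 - 24552 = -29816)
A = 13376 (A = 88*152 = 13376)
√(A + Z) = √(13376 - 29816) = √(-16440) = 2*I*√4110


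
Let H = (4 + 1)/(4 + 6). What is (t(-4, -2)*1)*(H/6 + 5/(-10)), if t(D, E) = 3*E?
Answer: 5/2 ≈ 2.5000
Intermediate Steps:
H = ½ (H = 5/10 = 5*(⅒) = ½ ≈ 0.50000)
(t(-4, -2)*1)*(H/6 + 5/(-10)) = ((3*(-2))*1)*((½)/6 + 5/(-10)) = (-6*1)*((½)*(⅙) + 5*(-⅒)) = -6*(1/12 - ½) = -6*(-5/12) = 5/2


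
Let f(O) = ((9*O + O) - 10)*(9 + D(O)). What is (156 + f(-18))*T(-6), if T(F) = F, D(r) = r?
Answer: -11196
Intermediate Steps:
f(O) = (-10 + 10*O)*(9 + O) (f(O) = ((9*O + O) - 10)*(9 + O) = (10*O - 10)*(9 + O) = (-10 + 10*O)*(9 + O))
(156 + f(-18))*T(-6) = (156 + (-90 + 10*(-18)² + 80*(-18)))*(-6) = (156 + (-90 + 10*324 - 1440))*(-6) = (156 + (-90 + 3240 - 1440))*(-6) = (156 + 1710)*(-6) = 1866*(-6) = -11196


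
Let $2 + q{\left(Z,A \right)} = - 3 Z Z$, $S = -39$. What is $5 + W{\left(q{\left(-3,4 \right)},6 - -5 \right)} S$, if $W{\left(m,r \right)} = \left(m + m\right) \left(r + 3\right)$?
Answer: $31673$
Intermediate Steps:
$q{\left(Z,A \right)} = -2 - 3 Z^{2}$ ($q{\left(Z,A \right)} = -2 + - 3 Z Z = -2 - 3 Z^{2}$)
$W{\left(m,r \right)} = 2 m \left(3 + r\right)$
$5 + W{\left(q{\left(-3,4 \right)},6 - -5 \right)} S = 5 + 2 \left(-2 - 3 \left(-3\right)^{2}\right) \left(3 + \left(6 - -5\right)\right) \left(-39\right) = 5 + 2 \left(-2 - 27\right) \left(3 + \left(6 + 5\right)\right) \left(-39\right) = 5 + 2 \left(-2 - 27\right) \left(3 + 11\right) \left(-39\right) = 5 + 2 \left(-29\right) 14 \left(-39\right) = 5 - -31668 = 5 + 31668 = 31673$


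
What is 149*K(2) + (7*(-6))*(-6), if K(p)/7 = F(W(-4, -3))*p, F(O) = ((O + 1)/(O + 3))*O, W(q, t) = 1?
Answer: 1295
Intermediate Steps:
F(O) = O*(1 + O)/(3 + O) (F(O) = ((1 + O)/(3 + O))*O = O*(1 + O)/(3 + O))
K(p) = 7*p/2 (K(p) = 7*((1*(1 + 1)/(3 + 1))*p) = 7*((1*2/4)*p) = 7*((1*(¼)*2)*p) = 7*(p/2) = 7*p/2)
149*K(2) + (7*(-6))*(-6) = 149*((7/2)*2) + (7*(-6))*(-6) = 149*7 - 42*(-6) = 1043 + 252 = 1295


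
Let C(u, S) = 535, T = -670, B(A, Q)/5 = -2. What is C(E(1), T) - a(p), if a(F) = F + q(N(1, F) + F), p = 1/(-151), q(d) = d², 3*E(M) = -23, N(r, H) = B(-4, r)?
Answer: 9915565/22801 ≈ 434.87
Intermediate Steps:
B(A, Q) = -10 (B(A, Q) = 5*(-2) = -10)
N(r, H) = -10
E(M) = -23/3 (E(M) = (⅓)*(-23) = -23/3)
p = -1/151 ≈ -0.0066225
a(F) = F + (-10 + F)²
C(E(1), T) - a(p) = 535 - (-1/151 + (-10 - 1/151)²) = 535 - (-1/151 + (-1511/151)²) = 535 - (-1/151 + 2283121/22801) = 535 - 1*2282970/22801 = 535 - 2282970/22801 = 9915565/22801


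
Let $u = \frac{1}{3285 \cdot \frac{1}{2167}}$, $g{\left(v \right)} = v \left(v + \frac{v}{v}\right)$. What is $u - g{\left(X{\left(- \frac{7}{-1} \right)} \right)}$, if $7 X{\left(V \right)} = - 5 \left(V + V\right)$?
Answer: $- \frac{293483}{3285} \approx -89.34$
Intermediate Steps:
$X{\left(V \right)} = - \frac{10 V}{7}$ ($X{\left(V \right)} = \frac{\left(-5\right) \left(V + V\right)}{7} = \frac{\left(-5\right) 2 V}{7} = \frac{\left(-10\right) V}{7} = - \frac{10 V}{7}$)
$g{\left(v \right)} = v \left(1 + v\right)$ ($g{\left(v \right)} = v \left(v + 1\right) = v \left(1 + v\right)$)
$u = \frac{2167}{3285}$ ($u = \frac{1}{3285 \cdot \frac{1}{2167}} = \frac{1}{\frac{3285}{2167}} = \frac{2167}{3285} \approx 0.65967$)
$u - g{\left(X{\left(- \frac{7}{-1} \right)} \right)} = \frac{2167}{3285} - - \frac{10 \left(- \frac{7}{-1}\right)}{7} \left(1 - \frac{10 \left(- \frac{7}{-1}\right)}{7}\right) = \frac{2167}{3285} - - \frac{10 \left(\left(-7\right) \left(-1\right)\right)}{7} \left(1 - \frac{10 \left(\left(-7\right) \left(-1\right)\right)}{7}\right) = \frac{2167}{3285} - \left(- \frac{10}{7}\right) 7 \left(1 - 10\right) = \frac{2167}{3285} - - 10 \left(1 - 10\right) = \frac{2167}{3285} - \left(-10\right) \left(-9\right) = \frac{2167}{3285} - 90 = - \frac{293483}{3285}$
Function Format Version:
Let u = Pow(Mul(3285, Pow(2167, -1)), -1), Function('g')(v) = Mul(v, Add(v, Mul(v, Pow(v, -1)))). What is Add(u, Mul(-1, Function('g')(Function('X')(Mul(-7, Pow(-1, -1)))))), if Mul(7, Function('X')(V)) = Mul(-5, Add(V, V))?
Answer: Rational(-293483, 3285) ≈ -89.340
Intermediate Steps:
Function('X')(V) = Mul(Rational(-10, 7), V) (Function('X')(V) = Mul(Rational(1, 7), Mul(-5, Add(V, V))) = Mul(Rational(1, 7), Mul(-5, Mul(2, V))) = Mul(Rational(1, 7), Mul(-10, V)) = Mul(Rational(-10, 7), V))
Function('g')(v) = Mul(v, Add(1, v)) (Function('g')(v) = Mul(v, Add(v, 1)) = Mul(v, Add(1, v)))
u = Rational(2167, 3285) (u = Pow(Mul(3285, Rational(1, 2167)), -1) = Pow(Rational(3285, 2167), -1) = Rational(2167, 3285) ≈ 0.65967)
Add(u, Mul(-1, Function('g')(Function('X')(Mul(-7, Pow(-1, -1)))))) = Add(Rational(2167, 3285), Mul(-1, Mul(Mul(Rational(-10, 7), Mul(-7, Pow(-1, -1))), Add(1, Mul(Rational(-10, 7), Mul(-7, Pow(-1, -1))))))) = Add(Rational(2167, 3285), Mul(-1, Mul(Mul(Rational(-10, 7), Mul(-7, -1)), Add(1, Mul(Rational(-10, 7), Mul(-7, -1)))))) = Add(Rational(2167, 3285), Mul(-1, Mul(Mul(Rational(-10, 7), 7), Add(1, Mul(Rational(-10, 7), 7))))) = Add(Rational(2167, 3285), Mul(-1, Mul(-10, Add(1, -10)))) = Add(Rational(2167, 3285), Mul(-1, Mul(-10, -9))) = Add(Rational(2167, 3285), Mul(-1, 90)) = Add(Rational(2167, 3285), -90) = Rational(-293483, 3285)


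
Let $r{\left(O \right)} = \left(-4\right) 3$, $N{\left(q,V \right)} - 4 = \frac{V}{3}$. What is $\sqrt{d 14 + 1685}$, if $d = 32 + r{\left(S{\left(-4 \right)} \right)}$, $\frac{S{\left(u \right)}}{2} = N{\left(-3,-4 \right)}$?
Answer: $\sqrt{1965} \approx 44.328$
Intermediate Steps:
$N{\left(q,V \right)} = 4 + \frac{V}{3}$
$S{\left(u \right)} = \frac{16}{3}$ ($S{\left(u \right)} = 2 \left(4 + \frac{1}{3} \left(-4\right)\right) = 2 \left(4 - \frac{4}{3}\right) = 2 \cdot \frac{8}{3} = \frac{16}{3}$)
$r{\left(O \right)} = -12$
$d = 20$ ($d = 32 - 12 = 20$)
$\sqrt{d 14 + 1685} = \sqrt{20 \cdot 14 + 1685} = \sqrt{280 + 1685} = \sqrt{1965}$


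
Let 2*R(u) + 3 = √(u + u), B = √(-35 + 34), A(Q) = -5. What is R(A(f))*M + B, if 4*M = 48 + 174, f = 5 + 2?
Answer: -333/4 + I + 111*I*√10/4 ≈ -83.25 + 88.753*I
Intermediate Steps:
f = 7
B = I (B = √(-1) = I ≈ 1.0*I)
R(u) = -3/2 + √2*√u/2 (R(u) = -3/2 + √(u + u)/2 = -3/2 + √(2*u)/2 = -3/2 + (√2*√u)/2 = -3/2 + √2*√u/2)
M = 111/2 (M = (48 + 174)/4 = (¼)*222 = 111/2 ≈ 55.500)
R(A(f))*M + B = (-3/2 + √2*√(-5)/2)*(111/2) + I = (-3/2 + √2*(I*√5)/2)*(111/2) + I = (-3/2 + I*√10/2)*(111/2) + I = (-333/4 + 111*I*√10/4) + I = -333/4 + I + 111*I*√10/4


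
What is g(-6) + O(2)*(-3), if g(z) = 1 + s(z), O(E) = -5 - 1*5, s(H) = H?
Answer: 25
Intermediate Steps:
O(E) = -10 (O(E) = -5 - 5 = -10)
g(z) = 1 + z
g(-6) + O(2)*(-3) = (1 - 6) - 10*(-3) = -5 + 30 = 25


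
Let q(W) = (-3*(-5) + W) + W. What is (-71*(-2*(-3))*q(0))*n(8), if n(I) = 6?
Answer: -38340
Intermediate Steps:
q(W) = 15 + 2*W (q(W) = (15 + W) + W = 15 + 2*W)
(-71*(-2*(-3))*q(0))*n(8) = -71*(-2*(-3))*(15 + 2*0)*6 = -426*(15 + 0)*6 = -426*15*6 = -71*90*6 = -6390*6 = -38340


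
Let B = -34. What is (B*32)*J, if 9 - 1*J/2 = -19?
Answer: -60928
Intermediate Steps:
J = 56 (J = 18 - 2*(-19) = 18 + 38 = 56)
(B*32)*J = -34*32*56 = -1088*56 = -60928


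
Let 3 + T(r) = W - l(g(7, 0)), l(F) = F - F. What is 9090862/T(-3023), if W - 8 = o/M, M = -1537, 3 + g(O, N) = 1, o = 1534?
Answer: 13972654894/6151 ≈ 2.2716e+6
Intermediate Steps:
g(O, N) = -2 (g(O, N) = -3 + 1 = -2)
l(F) = 0
W = 10762/1537 (W = 8 + 1534/(-1537) = 8 + 1534*(-1/1537) = 8 - 1534/1537 = 10762/1537 ≈ 7.0020)
T(r) = 6151/1537 (T(r) = -3 + (10762/1537 - 1*0) = -3 + (10762/1537 + 0) = -3 + 10762/1537 = 6151/1537)
9090862/T(-3023) = 9090862/(6151/1537) = 9090862*(1537/6151) = 13972654894/6151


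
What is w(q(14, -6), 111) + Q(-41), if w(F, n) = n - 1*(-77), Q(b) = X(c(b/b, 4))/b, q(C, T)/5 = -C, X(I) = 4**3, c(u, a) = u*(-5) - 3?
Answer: 7644/41 ≈ 186.44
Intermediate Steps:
c(u, a) = -3 - 5*u (c(u, a) = -5*u - 3 = -3 - 5*u)
X(I) = 64
q(C, T) = -5*C (q(C, T) = 5*(-C) = -5*C)
Q(b) = 64/b
w(F, n) = 77 + n (w(F, n) = n + 77 = 77 + n)
w(q(14, -6), 111) + Q(-41) = (77 + 111) + 64/(-41) = 188 + 64*(-1/41) = 188 - 64/41 = 7644/41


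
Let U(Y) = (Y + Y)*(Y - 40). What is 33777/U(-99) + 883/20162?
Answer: 140950/110891 ≈ 1.2711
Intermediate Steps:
U(Y) = 2*Y*(-40 + Y) (U(Y) = (2*Y)*(-40 + Y) = 2*Y*(-40 + Y))
33777/U(-99) + 883/20162 = 33777/((2*(-99)*(-40 - 99))) + 883/20162 = 33777/((2*(-99)*(-139))) + 883*(1/20162) = 33777/27522 + 883/20162 = 33777*(1/27522) + 883/20162 = 27/22 + 883/20162 = 140950/110891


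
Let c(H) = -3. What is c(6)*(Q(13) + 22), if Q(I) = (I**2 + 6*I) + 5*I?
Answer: -1002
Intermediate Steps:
Q(I) = I**2 + 11*I
c(6)*(Q(13) + 22) = -3*(13*(11 + 13) + 22) = -3*(13*24 + 22) = -3*(312 + 22) = -3*334 = -1002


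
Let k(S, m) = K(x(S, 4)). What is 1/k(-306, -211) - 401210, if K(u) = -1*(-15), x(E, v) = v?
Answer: -6018149/15 ≈ -4.0121e+5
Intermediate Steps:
K(u) = 15
k(S, m) = 15
1/k(-306, -211) - 401210 = 1/15 - 401210 = -6018149/15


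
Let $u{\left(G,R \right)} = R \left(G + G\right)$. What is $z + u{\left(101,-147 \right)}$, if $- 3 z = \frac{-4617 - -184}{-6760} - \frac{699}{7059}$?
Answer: $- \frac{2794816747}{94120} \approx -29694.0$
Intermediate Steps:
$u{\left(G,R \right)} = 2 G R$ ($u{\left(G,R \right)} = R 2 G = 2 G R$)
$z = - \frac{17467}{94120}$ ($z = - \frac{\frac{-4617 - -184}{-6760} - \frac{699}{7059}}{3} = - \frac{\left(-4617 + 184\right) \left(- \frac{1}{6760}\right) - \frac{233}{2353}}{3} = - \frac{\left(-4433\right) \left(- \frac{1}{6760}\right) - \frac{233}{2353}}{3} = - \frac{\frac{341}{520} - \frac{233}{2353}}{3} = \left(- \frac{1}{3}\right) \frac{52401}{94120} = - \frac{17467}{94120} \approx -0.18558$)
$z + u{\left(101,-147 \right)} = - \frac{17467}{94120} + 2 \cdot 101 \left(-147\right) = - \frac{17467}{94120} - 29694 = - \frac{2794816747}{94120}$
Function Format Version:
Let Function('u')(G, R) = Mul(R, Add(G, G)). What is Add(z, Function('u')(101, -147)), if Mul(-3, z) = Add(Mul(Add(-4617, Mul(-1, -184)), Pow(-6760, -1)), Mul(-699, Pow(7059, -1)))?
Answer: Rational(-2794816747, 94120) ≈ -29694.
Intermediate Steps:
Function('u')(G, R) = Mul(2, G, R) (Function('u')(G, R) = Mul(R, Mul(2, G)) = Mul(2, G, R))
z = Rational(-17467, 94120) (z = Mul(Rational(-1, 3), Add(Mul(Add(-4617, Mul(-1, -184)), Pow(-6760, -1)), Mul(-699, Pow(7059, -1)))) = Mul(Rational(-1, 3), Add(Mul(Add(-4617, 184), Rational(-1, 6760)), Mul(-699, Rational(1, 7059)))) = Mul(Rational(-1, 3), Add(Mul(-4433, Rational(-1, 6760)), Rational(-233, 2353))) = Mul(Rational(-1, 3), Add(Rational(341, 520), Rational(-233, 2353))) = Mul(Rational(-1, 3), Rational(52401, 94120)) = Rational(-17467, 94120) ≈ -0.18558)
Add(z, Function('u')(101, -147)) = Add(Rational(-17467, 94120), Mul(2, 101, -147)) = Add(Rational(-17467, 94120), -29694) = Rational(-2794816747, 94120)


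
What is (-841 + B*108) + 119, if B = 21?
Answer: 1546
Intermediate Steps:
(-841 + B*108) + 119 = (-841 + 21*108) + 119 = (-841 + 2268) + 119 = 1427 + 119 = 1546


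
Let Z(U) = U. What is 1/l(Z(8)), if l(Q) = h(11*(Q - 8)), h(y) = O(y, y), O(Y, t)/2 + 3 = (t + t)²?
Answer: -⅙ ≈ -0.16667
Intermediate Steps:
O(Y, t) = -6 + 8*t² (O(Y, t) = -6 + 2*(t + t)² = -6 + 2*(2*t)² = -6 + 2*(4*t²) = -6 + 8*t²)
h(y) = -6 + 8*y²
l(Q) = -6 + 8*(-88 + 11*Q)² (l(Q) = -6 + 8*(11*(Q - 8))² = -6 + 8*(11*(-8 + Q))² = -6 + 8*(-88 + 11*Q)²)
1/l(Z(8)) = 1/(-6 + 968*(-8 + 8)²) = 1/(-6 + 968*0²) = 1/(-6 + 968*0) = 1/(-6 + 0) = 1/(-6) = -⅙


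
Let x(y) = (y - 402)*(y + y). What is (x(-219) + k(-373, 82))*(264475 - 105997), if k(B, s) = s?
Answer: 43118694240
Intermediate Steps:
x(y) = 2*y*(-402 + y) (x(y) = (-402 + y)*(2*y) = 2*y*(-402 + y))
(x(-219) + k(-373, 82))*(264475 - 105997) = (2*(-219)*(-402 - 219) + 82)*(264475 - 105997) = (2*(-219)*(-621) + 82)*158478 = (271998 + 82)*158478 = 272080*158478 = 43118694240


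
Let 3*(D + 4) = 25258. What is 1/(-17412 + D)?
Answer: -3/26990 ≈ -0.00011115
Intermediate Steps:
D = 25246/3 (D = -4 + (1/3)*25258 = -4 + 25258/3 = 25246/3 ≈ 8415.3)
1/(-17412 + D) = 1/(-17412 + 25246/3) = 1/(-26990/3) = -3/26990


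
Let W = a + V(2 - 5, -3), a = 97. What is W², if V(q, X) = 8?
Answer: 11025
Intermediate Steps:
W = 105 (W = 97 + 8 = 105)
W² = 105² = 11025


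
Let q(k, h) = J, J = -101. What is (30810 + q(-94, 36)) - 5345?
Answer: 25364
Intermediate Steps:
q(k, h) = -101
(30810 + q(-94, 36)) - 5345 = (30810 - 101) - 5345 = 30709 - 5345 = 25364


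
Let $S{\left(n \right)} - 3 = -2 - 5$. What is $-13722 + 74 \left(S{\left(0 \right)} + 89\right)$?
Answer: $-7432$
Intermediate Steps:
$S{\left(n \right)} = -4$ ($S{\left(n \right)} = 3 - 7 = -4$)
$-13722 + 74 \left(S{\left(0 \right)} + 89\right) = -13722 + 74 \left(-4 + 89\right) = -13722 + 74 \cdot 85 = -13722 + 6290 = -7432$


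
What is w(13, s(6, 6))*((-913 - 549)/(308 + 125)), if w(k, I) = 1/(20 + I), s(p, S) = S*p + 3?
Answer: -1462/25547 ≈ -0.057228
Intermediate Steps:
s(p, S) = 3 + S*p
w(13, s(6, 6))*((-913 - 549)/(308 + 125)) = ((-913 - 549)/(308 + 125))/(20 + (3 + 6*6)) = (-1462/433)/(20 + (3 + 36)) = (-1462*1/433)/(20 + 39) = -1462/433/59 = (1/59)*(-1462/433) = -1462/25547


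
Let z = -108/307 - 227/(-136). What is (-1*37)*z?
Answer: -2035037/41752 ≈ -48.741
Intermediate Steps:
z = 55001/41752 (z = -108*1/307 - 227*(-1/136) = -108/307 + 227/136 = 55001/41752 ≈ 1.3173)
(-1*37)*z = -1*37*(55001/41752) = -37*55001/41752 = -2035037/41752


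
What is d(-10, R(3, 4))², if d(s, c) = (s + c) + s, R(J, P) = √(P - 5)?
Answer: (20 - I)² ≈ 399.0 - 40.0*I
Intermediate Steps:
R(J, P) = √(-5 + P)
d(s, c) = c + 2*s (d(s, c) = (c + s) + s = c + 2*s)
d(-10, R(3, 4))² = (√(-5 + 4) + 2*(-10))² = (√(-1) - 20)² = (I - 20)² = (-20 + I)²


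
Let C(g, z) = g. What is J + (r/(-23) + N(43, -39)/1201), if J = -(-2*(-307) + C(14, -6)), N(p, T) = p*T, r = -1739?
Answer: -15297276/27623 ≈ -553.79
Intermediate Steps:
N(p, T) = T*p
J = -628 (J = -(-2*(-307) + 14) = -(614 + 14) = -1*628 = -628)
J + (r/(-23) + N(43, -39)/1201) = -628 + (-1739/(-23) - 39*43/1201) = -628 + (-1739*(-1/23) - 1677*1/1201) = -628 + (1739/23 - 1677/1201) = -628 + 2049968/27623 = -15297276/27623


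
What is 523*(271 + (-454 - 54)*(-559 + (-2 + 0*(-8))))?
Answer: 149190457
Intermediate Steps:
523*(271 + (-454 - 54)*(-559 + (-2 + 0*(-8)))) = 523*(271 - 508*(-559 + (-2 + 0))) = 523*(271 - 508*(-559 - 2)) = 523*(271 - 508*(-561)) = 523*(271 + 284988) = 523*285259 = 149190457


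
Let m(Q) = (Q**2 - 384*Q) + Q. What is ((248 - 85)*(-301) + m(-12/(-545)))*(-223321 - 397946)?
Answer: 9055241280952017/297025 ≈ 3.0486e+10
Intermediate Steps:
m(Q) = Q**2 - 383*Q
((248 - 85)*(-301) + m(-12/(-545)))*(-223321 - 397946) = ((248 - 85)*(-301) + (-12/(-545))*(-383 - 12/(-545)))*(-223321 - 397946) = (163*(-301) + (-12*(-1/545))*(-383 - 12*(-1/545)))*(-621267) = (-49063 + 12*(-383 + 12/545)/545)*(-621267) = (-49063 + (12/545)*(-208723/545))*(-621267) = (-49063 - 2504676/297025)*(-621267) = -14575442251/297025*(-621267) = 9055241280952017/297025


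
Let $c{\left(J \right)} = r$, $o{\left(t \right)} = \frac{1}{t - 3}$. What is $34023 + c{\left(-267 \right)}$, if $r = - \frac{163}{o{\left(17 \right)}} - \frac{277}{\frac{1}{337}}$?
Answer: $-61608$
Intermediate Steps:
$o{\left(t \right)} = \frac{1}{-3 + t}$
$r = -95631$ ($r = - \frac{163}{\frac{1}{-3 + 17}} - \frac{277}{\frac{1}{337}} = - \frac{163}{\frac{1}{14}} - 277 \frac{1}{\frac{1}{337}} = - 163 \frac{1}{\frac{1}{14}} - 93349 = \left(-163\right) 14 - 93349 = -2282 - 93349 = -95631$)
$c{\left(J \right)} = -95631$
$34023 + c{\left(-267 \right)} = 34023 - 95631 = -61608$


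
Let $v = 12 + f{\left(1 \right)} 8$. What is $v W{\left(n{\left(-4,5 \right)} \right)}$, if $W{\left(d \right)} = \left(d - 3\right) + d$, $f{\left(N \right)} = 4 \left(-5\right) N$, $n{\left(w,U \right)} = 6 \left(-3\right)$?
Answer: $5772$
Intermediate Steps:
$n{\left(w,U \right)} = -18$
$f{\left(N \right)} = - 20 N$
$W{\left(d \right)} = -3 + 2 d$ ($W{\left(d \right)} = \left(-3 + d\right) + d = -3 + 2 d$)
$v = -148$ ($v = 12 + \left(-20\right) 1 \cdot 8 = 12 - 160 = -148$)
$v W{\left(n{\left(-4,5 \right)} \right)} = - 148 \left(-3 + 2 \left(-18\right)\right) = - 148 \left(-3 - 36\right) = \left(-148\right) \left(-39\right) = 5772$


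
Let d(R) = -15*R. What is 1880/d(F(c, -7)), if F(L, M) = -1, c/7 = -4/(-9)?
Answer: 376/3 ≈ 125.33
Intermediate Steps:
c = 28/9 (c = 7*(-4/(-9)) = 7*(-4*(-⅑)) = 7*(4/9) = 28/9 ≈ 3.1111)
1880/d(F(c, -7)) = 1880/((-15*(-1))) = 1880/15 = 1880*(1/15) = 376/3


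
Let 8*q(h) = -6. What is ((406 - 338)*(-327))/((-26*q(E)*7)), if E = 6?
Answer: -14824/91 ≈ -162.90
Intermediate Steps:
q(h) = -¾ (q(h) = (⅛)*(-6) = -¾)
((406 - 338)*(-327))/((-26*q(E)*7)) = ((406 - 338)*(-327))/((-26*(-¾)*7)) = (68*(-327))/(((39/2)*7)) = -22236/273/2 = -22236*2/273 = -14824/91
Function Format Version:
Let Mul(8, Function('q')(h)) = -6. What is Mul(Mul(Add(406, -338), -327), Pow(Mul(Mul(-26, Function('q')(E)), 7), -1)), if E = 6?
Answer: Rational(-14824, 91) ≈ -162.90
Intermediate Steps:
Function('q')(h) = Rational(-3, 4) (Function('q')(h) = Mul(Rational(1, 8), -6) = Rational(-3, 4))
Mul(Mul(Add(406, -338), -327), Pow(Mul(Mul(-26, Function('q')(E)), 7), -1)) = Mul(Mul(Add(406, -338), -327), Pow(Mul(Mul(-26, Rational(-3, 4)), 7), -1)) = Mul(Mul(68, -327), Pow(Mul(Rational(39, 2), 7), -1)) = Mul(-22236, Pow(Rational(273, 2), -1)) = Mul(-22236, Rational(2, 273)) = Rational(-14824, 91)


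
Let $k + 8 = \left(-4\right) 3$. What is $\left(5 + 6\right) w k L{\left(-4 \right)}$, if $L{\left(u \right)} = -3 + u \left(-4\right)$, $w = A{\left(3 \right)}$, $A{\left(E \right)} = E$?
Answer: $-8580$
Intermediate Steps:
$w = 3$
$k = -20$ ($k = -8 - 12 = -20$)
$L{\left(u \right)} = -3 - 4 u$
$\left(5 + 6\right) w k L{\left(-4 \right)} = \left(5 + 6\right) 3 \left(-20\right) \left(-3 - -16\right) = 11 \cdot 3 \left(-20\right) \left(-3 + 16\right) = 33 \left(-20\right) 13 = \left(-660\right) 13 = -8580$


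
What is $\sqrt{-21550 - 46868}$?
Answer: $3 i \sqrt{7602} \approx 261.57 i$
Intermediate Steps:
$\sqrt{-21550 - 46868} = \sqrt{-68418} = 3 i \sqrt{7602}$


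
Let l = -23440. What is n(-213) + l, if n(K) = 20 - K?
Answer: -23207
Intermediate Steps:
n(-213) + l = (20 - 1*(-213)) - 23440 = (20 + 213) - 23440 = 233 - 23440 = -23207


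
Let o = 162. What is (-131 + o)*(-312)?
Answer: -9672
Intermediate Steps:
(-131 + o)*(-312) = (-131 + 162)*(-312) = 31*(-312) = -9672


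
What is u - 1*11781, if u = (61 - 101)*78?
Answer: -14901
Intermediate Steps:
u = -3120 (u = -40*78 = -3120)
u - 1*11781 = -3120 - 1*11781 = -3120 - 11781 = -14901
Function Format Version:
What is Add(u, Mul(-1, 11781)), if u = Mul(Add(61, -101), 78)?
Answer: -14901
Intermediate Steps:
u = -3120 (u = Mul(-40, 78) = -3120)
Add(u, Mul(-1, 11781)) = Add(-3120, Mul(-1, 11781)) = Add(-3120, -11781) = -14901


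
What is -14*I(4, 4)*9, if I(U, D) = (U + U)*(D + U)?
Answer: -8064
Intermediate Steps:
I(U, D) = 2*U*(D + U) (I(U, D) = (2*U)*(D + U) = 2*U*(D + U))
-14*I(4, 4)*9 = -28*4*(4 + 4)*9 = -28*4*8*9 = -14*64*9 = -896*9 = -8064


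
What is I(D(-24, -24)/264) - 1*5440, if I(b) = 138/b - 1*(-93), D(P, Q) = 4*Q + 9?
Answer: -167207/29 ≈ -5765.8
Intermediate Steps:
D(P, Q) = 9 + 4*Q
I(b) = 93 + 138/b (I(b) = 138/b + 93 = 93 + 138/b)
I(D(-24, -24)/264) - 1*5440 = (93 + 138/(((9 + 4*(-24))/264))) - 1*5440 = (93 + 138/(((9 - 96)*(1/264)))) - 5440 = (93 + 138/((-87*1/264))) - 5440 = (93 + 138/(-29/88)) - 5440 = (93 + 138*(-88/29)) - 5440 = (93 - 12144/29) - 5440 = -9447/29 - 5440 = -167207/29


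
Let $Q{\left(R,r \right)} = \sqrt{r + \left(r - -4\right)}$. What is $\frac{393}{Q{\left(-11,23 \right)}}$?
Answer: $\frac{393 \sqrt{2}}{10} \approx 55.579$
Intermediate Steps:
$Q{\left(R,r \right)} = \sqrt{4 + 2 r}$ ($Q{\left(R,r \right)} = \sqrt{r + \left(r + 4\right)} = \sqrt{r + \left(4 + r\right)} = \sqrt{4 + 2 r}$)
$\frac{393}{Q{\left(-11,23 \right)}} = \frac{393}{\sqrt{4 + 2 \cdot 23}} = \frac{393}{\sqrt{4 + 46}} = \frac{393}{\sqrt{50}} = \frac{393}{5 \sqrt{2}} = 393 \frac{\sqrt{2}}{10} = \frac{393 \sqrt{2}}{10}$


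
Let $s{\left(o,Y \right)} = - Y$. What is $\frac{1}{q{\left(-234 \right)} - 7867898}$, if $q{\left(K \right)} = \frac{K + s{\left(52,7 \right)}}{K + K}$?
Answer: $- \frac{468}{3682176023} \approx -1.271 \cdot 10^{-7}$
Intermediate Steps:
$q{\left(K \right)} = \frac{-7 + K}{2 K}$ ($q{\left(K \right)} = \frac{K - 7}{K + K} = \frac{K - 7}{2 K} = \left(-7 + K\right) \frac{1}{2 K} = \frac{-7 + K}{2 K}$)
$\frac{1}{q{\left(-234 \right)} - 7867898} = \frac{1}{\frac{-7 - 234}{2 \left(-234\right)} - 7867898} = \frac{1}{\frac{1}{2} \left(- \frac{1}{234}\right) \left(-241\right) - 7867898} = \frac{1}{\frac{241}{468} - 7867898} = \frac{1}{- \frac{3682176023}{468}} = - \frac{468}{3682176023}$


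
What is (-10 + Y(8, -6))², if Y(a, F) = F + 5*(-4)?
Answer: 1296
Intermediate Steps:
Y(a, F) = -20 + F (Y(a, F) = F - 20 = -20 + F)
(-10 + Y(8, -6))² = (-10 + (-20 - 6))² = (-10 - 26)² = (-36)² = 1296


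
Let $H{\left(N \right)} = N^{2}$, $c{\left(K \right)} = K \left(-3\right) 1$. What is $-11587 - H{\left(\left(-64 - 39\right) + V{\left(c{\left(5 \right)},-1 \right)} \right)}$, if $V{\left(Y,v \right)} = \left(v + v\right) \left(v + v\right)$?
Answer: $-21388$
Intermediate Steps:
$c{\left(K \right)} = - 3 K$ ($c{\left(K \right)} = - 3 K 1 = - 3 K$)
$V{\left(Y,v \right)} = 4 v^{2}$ ($V{\left(Y,v \right)} = 2 v 2 v = 4 v^{2}$)
$-11587 - H{\left(\left(-64 - 39\right) + V{\left(c{\left(5 \right)},-1 \right)} \right)} = -11587 - \left(\left(-64 - 39\right) + 4 \left(-1\right)^{2}\right)^{2} = -11587 - \left(\left(-64 - 39\right) + 4 \cdot 1\right)^{2} = -11587 - \left(\left(-64 - 39\right) + 4\right)^{2} = -11587 - \left(-103 + 4\right)^{2} = -11587 - \left(-99\right)^{2} = -11587 - 9801 = -21388$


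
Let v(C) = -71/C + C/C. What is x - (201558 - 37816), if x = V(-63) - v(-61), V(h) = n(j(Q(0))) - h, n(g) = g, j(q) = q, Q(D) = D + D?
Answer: -9984551/61 ≈ -1.6368e+5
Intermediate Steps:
Q(D) = 2*D
V(h) = -h (V(h) = 2*0 - h = 0 - h = -h)
v(C) = 1 - 71/C (v(C) = -71/C + 1 = 1 - 71/C)
x = 3711/61 (x = -1*(-63) - (-71 - 61)/(-61) = 63 - (-1)*(-132)/61 = 63 - 1*132/61 = 63 - 132/61 = 3711/61 ≈ 60.836)
x - (201558 - 37816) = 3711/61 - (201558 - 37816) = 3711/61 - 1*163742 = 3711/61 - 163742 = -9984551/61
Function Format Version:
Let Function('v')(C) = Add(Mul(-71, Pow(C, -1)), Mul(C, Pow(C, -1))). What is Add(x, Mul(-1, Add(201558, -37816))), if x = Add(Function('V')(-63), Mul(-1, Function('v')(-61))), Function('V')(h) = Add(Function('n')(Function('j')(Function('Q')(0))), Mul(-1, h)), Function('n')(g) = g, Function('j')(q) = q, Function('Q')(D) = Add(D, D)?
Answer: Rational(-9984551, 61) ≈ -1.6368e+5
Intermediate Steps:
Function('Q')(D) = Mul(2, D)
Function('V')(h) = Mul(-1, h) (Function('V')(h) = Add(Mul(2, 0), Mul(-1, h)) = Add(0, Mul(-1, h)) = Mul(-1, h))
Function('v')(C) = Add(1, Mul(-71, Pow(C, -1))) (Function('v')(C) = Add(Mul(-71, Pow(C, -1)), 1) = Add(1, Mul(-71, Pow(C, -1))))
x = Rational(3711, 61) (x = Add(Mul(-1, -63), Mul(-1, Mul(Pow(-61, -1), Add(-71, -61)))) = Add(63, Mul(-1, Mul(Rational(-1, 61), -132))) = Add(63, Mul(-1, Rational(132, 61))) = Add(63, Rational(-132, 61)) = Rational(3711, 61) ≈ 60.836)
Add(x, Mul(-1, Add(201558, -37816))) = Add(Rational(3711, 61), Mul(-1, Add(201558, -37816))) = Add(Rational(3711, 61), Mul(-1, 163742)) = Add(Rational(3711, 61), -163742) = Rational(-9984551, 61)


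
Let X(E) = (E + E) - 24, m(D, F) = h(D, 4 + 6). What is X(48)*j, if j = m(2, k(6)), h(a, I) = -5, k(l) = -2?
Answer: -360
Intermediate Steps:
m(D, F) = -5
j = -5
X(E) = -24 + 2*E (X(E) = 2*E - 24 = -24 + 2*E)
X(48)*j = (-24 + 2*48)*(-5) = (-24 + 96)*(-5) = 72*(-5) = -360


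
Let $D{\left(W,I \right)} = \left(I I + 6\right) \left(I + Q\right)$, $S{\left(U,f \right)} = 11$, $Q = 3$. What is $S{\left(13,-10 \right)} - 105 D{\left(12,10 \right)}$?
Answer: $-144679$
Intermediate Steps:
$D{\left(W,I \right)} = \left(3 + I\right) \left(6 + I^{2}\right)$ ($D{\left(W,I \right)} = \left(I I + 6\right) \left(I + 3\right) = \left(I^{2} + 6\right) \left(3 + I\right) = \left(6 + I^{2}\right) \left(3 + I\right) = \left(3 + I\right) \left(6 + I^{2}\right)$)
$S{\left(13,-10 \right)} - 105 D{\left(12,10 \right)} = 11 - 105 \left(18 + 10^{3} + 3 \cdot 10^{2} + 6 \cdot 10\right) = 11 - 105 \left(18 + 1000 + 3 \cdot 100 + 60\right) = 11 - 105 \left(18 + 1000 + 300 + 60\right) = 11 - 144690 = -144679$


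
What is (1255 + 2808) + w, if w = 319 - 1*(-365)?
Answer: 4747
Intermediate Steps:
w = 684 (w = 319 + 365 = 684)
(1255 + 2808) + w = (1255 + 2808) + 684 = 4063 + 684 = 4747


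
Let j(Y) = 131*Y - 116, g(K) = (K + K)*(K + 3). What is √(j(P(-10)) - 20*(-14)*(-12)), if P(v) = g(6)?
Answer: 4*√667 ≈ 103.31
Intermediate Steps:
g(K) = 2*K*(3 + K) (g(K) = (2*K)*(3 + K) = 2*K*(3 + K))
P(v) = 108 (P(v) = 2*6*(3 + 6) = 2*6*9 = 108)
j(Y) = -116 + 131*Y
√(j(P(-10)) - 20*(-14)*(-12)) = √((-116 + 131*108) - 20*(-14)*(-12)) = √((-116 + 14148) + 280*(-12)) = √(14032 - 3360) = √10672 = 4*√667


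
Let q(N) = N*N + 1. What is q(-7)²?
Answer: 2500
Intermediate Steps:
q(N) = 1 + N² (q(N) = N² + 1 = 1 + N²)
q(-7)² = (1 + (-7)²)² = (1 + 49)² = 50² = 2500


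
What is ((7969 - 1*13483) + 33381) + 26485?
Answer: 54352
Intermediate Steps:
((7969 - 1*13483) + 33381) + 26485 = ((7969 - 13483) + 33381) + 26485 = (-5514 + 33381) + 26485 = 27867 + 26485 = 54352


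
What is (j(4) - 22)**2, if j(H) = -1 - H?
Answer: 729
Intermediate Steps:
(j(4) - 22)**2 = ((-1 - 1*4) - 22)**2 = ((-1 - 4) - 22)**2 = (-5 - 22)**2 = (-27)**2 = 729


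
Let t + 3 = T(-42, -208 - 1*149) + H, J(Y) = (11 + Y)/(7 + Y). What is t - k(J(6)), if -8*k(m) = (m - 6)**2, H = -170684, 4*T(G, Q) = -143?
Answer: -230813437/1352 ≈ -1.7072e+5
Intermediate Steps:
T(G, Q) = -143/4 (T(G, Q) = (1/4)*(-143) = -143/4)
J(Y) = (11 + Y)/(7 + Y)
k(m) = -(-6 + m)**2/8 (k(m) = -(m - 6)**2/8 = -(-6 + m)**2/8)
t = -682891/4 (t = -3 + (-143/4 - 170684) = -3 - 682879/4 = -682891/4 ≈ -1.7072e+5)
t - k(J(6)) = -682891/4 - (-1)*(-6 + (11 + 6)/(7 + 6))**2/8 = -682891/4 - (-1)*(-6 + 17/13)**2/8 = -682891/4 - (-1)*(-61/13)**2/8 = -682891/4 - (-1)*3721/(8*169) = -682891/4 - 1*(-3721/1352) = -682891/4 + 3721/1352 = -230813437/1352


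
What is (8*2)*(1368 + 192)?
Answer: 24960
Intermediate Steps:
(8*2)*(1368 + 192) = 16*1560 = 24960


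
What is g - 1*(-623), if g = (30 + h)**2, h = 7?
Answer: 1992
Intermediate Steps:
g = 1369 (g = (30 + 7)**2 = 37**2 = 1369)
g - 1*(-623) = 1369 - 1*(-623) = 1369 + 623 = 1992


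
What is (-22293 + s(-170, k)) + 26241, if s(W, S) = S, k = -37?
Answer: 3911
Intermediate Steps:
(-22293 + s(-170, k)) + 26241 = (-22293 - 37) + 26241 = -22330 + 26241 = 3911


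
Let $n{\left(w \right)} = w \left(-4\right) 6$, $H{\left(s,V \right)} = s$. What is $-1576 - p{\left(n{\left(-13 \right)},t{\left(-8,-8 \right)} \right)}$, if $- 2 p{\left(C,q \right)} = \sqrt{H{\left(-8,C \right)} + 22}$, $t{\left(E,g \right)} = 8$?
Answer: $-1576 + \frac{\sqrt{14}}{2} \approx -1574.1$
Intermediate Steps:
$n{\left(w \right)} = - 24 w$ ($n{\left(w \right)} = - 4 w 6 = - 24 w$)
$p{\left(C,q \right)} = - \frac{\sqrt{14}}{2}$ ($p{\left(C,q \right)} = - \frac{\sqrt{-8 + 22}}{2} = - \frac{\sqrt{14}}{2}$)
$-1576 - p{\left(n{\left(-13 \right)},t{\left(-8,-8 \right)} \right)} = -1576 - - \frac{\sqrt{14}}{2} = -1576 + \frac{\sqrt{14}}{2}$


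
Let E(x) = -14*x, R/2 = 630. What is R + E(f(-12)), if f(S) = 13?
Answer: 1078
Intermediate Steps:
R = 1260 (R = 2*630 = 1260)
R + E(f(-12)) = 1260 - 14*13 = 1260 - 182 = 1078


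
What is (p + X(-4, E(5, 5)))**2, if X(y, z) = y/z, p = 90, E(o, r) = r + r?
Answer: 200704/25 ≈ 8028.2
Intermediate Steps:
E(o, r) = 2*r
(p + X(-4, E(5, 5)))**2 = (90 - 4/(2*5))**2 = (90 - 4/10)**2 = (90 - 4*1/10)**2 = (90 - 2/5)**2 = (448/5)**2 = 200704/25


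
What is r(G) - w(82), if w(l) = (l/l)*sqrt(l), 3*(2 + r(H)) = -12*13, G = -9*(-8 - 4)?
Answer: -54 - sqrt(82) ≈ -63.055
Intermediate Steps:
G = 108 (G = -9*(-12) = 108)
r(H) = -54 (r(H) = -2 + (-12*13)/3 = -2 + (1/3)*(-156) = -2 - 52 = -54)
w(l) = sqrt(l) (w(l) = 1*sqrt(l) = sqrt(l))
r(G) - w(82) = -54 - sqrt(82)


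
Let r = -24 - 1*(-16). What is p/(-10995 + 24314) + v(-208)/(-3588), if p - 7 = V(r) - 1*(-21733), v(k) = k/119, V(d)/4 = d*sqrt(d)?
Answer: 178560416/109362309 - 64*I*sqrt(2)/13319 ≈ 1.6327 - 0.0067955*I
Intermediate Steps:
r = -8 (r = -24 + 16 = -8)
V(d) = 4*d**(3/2) (V(d) = 4*(d*sqrt(d)) = 4*d**(3/2))
v(k) = k/119 (v(k) = k*(1/119) = k/119)
p = 21740 - 64*I*sqrt(2) (p = 7 + (4*(-8)**(3/2) - 1*(-21733)) = 7 + (4*(-16*I*sqrt(2)) + 21733) = 7 + (-64*I*sqrt(2) + 21733) = 7 + (21733 - 64*I*sqrt(2)) = 21740 - 64*I*sqrt(2) ≈ 21740.0 - 90.51*I)
p/(-10995 + 24314) + v(-208)/(-3588) = (21740 - 64*I*sqrt(2))/(-10995 + 24314) + ((1/119)*(-208))/(-3588) = (21740 - 64*I*sqrt(2))/13319 - 208/119*(-1/3588) = (21740 - 64*I*sqrt(2))*(1/13319) + 4/8211 = (21740/13319 - 64*I*sqrt(2)/13319) + 4/8211 = 178560416/109362309 - 64*I*sqrt(2)/13319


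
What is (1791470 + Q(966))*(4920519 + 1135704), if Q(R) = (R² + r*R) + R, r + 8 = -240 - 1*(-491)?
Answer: 17928418633590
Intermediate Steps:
r = 243 (r = -8 + (-240 - 1*(-491)) = -8 + (-240 + 491) = -8 + 251 = 243)
Q(R) = R² + 244*R (Q(R) = (R² + 243*R) + R = R² + 244*R)
(1791470 + Q(966))*(4920519 + 1135704) = (1791470 + 966*(244 + 966))*(4920519 + 1135704) = (1791470 + 966*1210)*6056223 = (1791470 + 1168860)*6056223 = 2960330*6056223 = 17928418633590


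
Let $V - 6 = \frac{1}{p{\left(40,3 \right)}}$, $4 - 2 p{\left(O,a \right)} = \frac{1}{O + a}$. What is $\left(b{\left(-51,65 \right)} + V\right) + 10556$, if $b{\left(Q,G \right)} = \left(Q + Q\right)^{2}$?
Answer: $\frac{3585272}{171} \approx 20967.0$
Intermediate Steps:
$p{\left(O,a \right)} = 2 - \frac{1}{2 \left(O + a\right)}$
$V = \frac{1112}{171}$ ($V = 6 + \frac{1}{\frac{1}{40 + 3} \left(- \frac{1}{2} + 2 \cdot 40 + 2 \cdot 3\right)} = 6 + \frac{1}{\frac{1}{43} \left(- \frac{1}{2} + 80 + 6\right)} = 6 + \frac{1}{\frac{1}{43} \cdot \frac{171}{2}} = 6 + \frac{1}{\frac{171}{86}} = 6 + \frac{86}{171} = \frac{1112}{171} \approx 6.5029$)
$b{\left(Q,G \right)} = 4 Q^{2}$ ($b{\left(Q,G \right)} = \left(2 Q\right)^{2} = 4 Q^{2}$)
$\left(b{\left(-51,65 \right)} + V\right) + 10556 = \left(4 \left(-51\right)^{2} + \frac{1112}{171}\right) + 10556 = \left(4 \cdot 2601 + \frac{1112}{171}\right) + 10556 = \left(10404 + \frac{1112}{171}\right) + 10556 = \frac{1780196}{171} + 10556 = \frac{3585272}{171}$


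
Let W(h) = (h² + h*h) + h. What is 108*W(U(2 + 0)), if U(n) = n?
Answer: 1080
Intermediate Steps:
W(h) = h + 2*h² (W(h) = (h² + h²) + h = 2*h² + h = h + 2*h²)
108*W(U(2 + 0)) = 108*((2 + 0)*(1 + 2*(2 + 0))) = 108*(2*(1 + 2*2)) = 108*(2*(1 + 4)) = 108*(2*5) = 108*10 = 1080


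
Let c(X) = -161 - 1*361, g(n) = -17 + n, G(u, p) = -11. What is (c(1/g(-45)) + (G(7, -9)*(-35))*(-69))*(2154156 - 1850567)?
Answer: -8223315243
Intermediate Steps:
c(X) = -522 (c(X) = -161 - 361 = -522)
(c(1/g(-45)) + (G(7, -9)*(-35))*(-69))*(2154156 - 1850567) = (-522 - 11*(-35)*(-69))*(2154156 - 1850567) = (-522 + 385*(-69))*303589 = (-522 - 26565)*303589 = -27087*303589 = -8223315243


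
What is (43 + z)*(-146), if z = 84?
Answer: -18542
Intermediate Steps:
(43 + z)*(-146) = (43 + 84)*(-146) = 127*(-146) = -18542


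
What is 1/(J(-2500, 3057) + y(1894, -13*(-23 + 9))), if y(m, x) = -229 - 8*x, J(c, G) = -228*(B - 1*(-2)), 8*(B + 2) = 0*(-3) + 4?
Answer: -1/1799 ≈ -0.00055586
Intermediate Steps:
B = -3/2 (B = -2 + (0*(-3) + 4)/8 = -2 + (0 + 4)/8 = -2 + (1/8)*4 = -2 + 1/2 = -3/2 ≈ -1.5000)
J(c, G) = -114 (J(c, G) = -228*(-3/2 - 1*(-2)) = -228*(-3/2 + 2) = -228*1/2 = -114)
1/(J(-2500, 3057) + y(1894, -13*(-23 + 9))) = 1/(-114 + (-229 - (-104)*(-23 + 9))) = 1/(-114 + (-229 - (-104)*(-14))) = 1/(-114 + (-229 - 8*182)) = 1/(-114 + (-229 - 1456)) = 1/(-114 - 1685) = 1/(-1799) = -1/1799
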